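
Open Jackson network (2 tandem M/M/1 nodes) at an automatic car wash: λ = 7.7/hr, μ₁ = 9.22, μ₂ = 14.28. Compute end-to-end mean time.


Each node sees arrival rate λ = 7.7/hr (tandem ⇒ throughput preserved).
W₁ = 1/(μ₁−λ) = 1/(9.22−7.7) = 0.65789 hr
W₂ = 1/(μ₂−λ) = 1/(14.28−7.7) = 0.15198 hr
W_total = W₁ + W₂ = 0.65789 + 0.15198 = 0.80987 hr

Final: 0.80987 hr


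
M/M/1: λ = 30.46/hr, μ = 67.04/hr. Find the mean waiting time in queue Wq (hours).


ρ = 30.46/67.04 = 0.4544
Wq = ρ/(μ−λ) = 0.4544/(67.04 − 30.46) = 0.4544/36.58 = 0.01242 hr

Final: 0.01242 hr


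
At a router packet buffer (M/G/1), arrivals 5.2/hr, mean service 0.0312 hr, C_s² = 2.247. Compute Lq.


ρ = λ·E[S] = 5.2·0.0312 = 0.1622
Lq = ρ²(1+C_s²)/(2(1−ρ)) = 0.02632·(1+2.247)/(2·0.8378)
= 0.02632·3.2470/1.6755 = 0.05101

Final: 0.05101


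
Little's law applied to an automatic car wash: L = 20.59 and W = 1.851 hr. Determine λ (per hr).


λ = L/W = 20.59/1.851 = 11.1237 /hr

Final: 11.1237 /hr


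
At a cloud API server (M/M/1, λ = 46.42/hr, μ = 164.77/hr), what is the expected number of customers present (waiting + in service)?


ρ = λ/μ = 46.42/164.77 = 0.2817
L = ρ/(1−ρ) = 0.2817/(1 − 0.2817) = 0.2817/0.7183 = 0.3922

Final: 0.3922


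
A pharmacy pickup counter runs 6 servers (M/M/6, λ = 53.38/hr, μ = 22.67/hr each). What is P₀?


a = λ/μ = 53.38/22.67 = 2.3547; ρ = a/c = 0.3924
Σ_{k=0}^{5} a^k/k! (terms k=0..5) = 1.00000 + 2.35465 + 2.77220 + 2.17585 + 1.28085 + 0.60319 = 10.18674
Tail: a^6/(6!(1−ρ)) = 170.43638/(720·0.6076) = 0.38962
P₀ = 1/(10.18674 + 0.38962) = 1/10.57636 = 0.094550

Final: 0.094550


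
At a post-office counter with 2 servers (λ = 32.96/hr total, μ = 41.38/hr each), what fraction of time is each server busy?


ρ = λ/(cμ) = 32.96/(2·41.38) = 32.96/82.76 = 0.3983

Final: 0.3983


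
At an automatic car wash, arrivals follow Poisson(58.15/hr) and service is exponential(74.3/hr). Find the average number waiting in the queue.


ρ = 58.15/74.3 = 0.7826
Lq = ρ²/(1−ρ) = 0.6125/0.2174 = 2.8180

Final: 2.8180


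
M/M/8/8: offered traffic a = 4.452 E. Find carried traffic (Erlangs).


B(8,4.452) = 0.046377 (Erlang-B)
Carried load = a(1 − B) = 4.452·(1 − 0.046377) = 4.452·0.953623 = 4.2455 E

Final: 4.2455 Erlangs


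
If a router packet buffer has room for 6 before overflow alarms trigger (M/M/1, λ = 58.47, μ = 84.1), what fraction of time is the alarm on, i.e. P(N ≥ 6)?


ρ = 58.47/84.1 = 0.6952
P(N ≥ n) = ρ^n = 0.6952^6 = 0.112933

Final: 0.112933


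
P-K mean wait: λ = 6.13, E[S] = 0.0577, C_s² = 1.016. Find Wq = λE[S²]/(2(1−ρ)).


ρ = λ·E[S] = 6.13·0.0577 = 0.3537
E[S²] = E[S]²(1+C_s²) = 0.0577²·(1+1.016) = 0.006712
Wq = λ·E[S²]/(2(1−ρ)) = 6.13·0.006712/(2·0.6463) = 0.03183 hr

Final: 0.03183 hr


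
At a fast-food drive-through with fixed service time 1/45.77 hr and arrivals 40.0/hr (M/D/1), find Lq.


ρ = 40.0/45.77 = 0.8739
M/D/1: Lq = ρ²/(2(1−ρ)) = 0.7638/(2·0.1261) = 3.02924

Final: 3.02924


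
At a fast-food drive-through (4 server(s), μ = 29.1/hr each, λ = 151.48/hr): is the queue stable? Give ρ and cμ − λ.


Total capacity cμ = 4·29.1 = 116.40/hr
ρ = λ/(cμ) = 151.48/116.40 = 1.3014
Stable ⇔ ρ < 1: NO
Spare capacity = cμ − λ = 116.40 − 151.48 = -35.08/hr

Final: ρ = 1.3014; unstable; margin = -35.08/hr


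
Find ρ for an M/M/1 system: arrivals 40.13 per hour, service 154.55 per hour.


ρ = λ/μ = 40.13/154.55 = 0.2597

Final: 0.2597


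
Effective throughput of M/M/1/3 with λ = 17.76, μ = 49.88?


ρ = 0.3561; P_K = (1−ρ)ρ^3/(1−ρ^4) = 0.029542
λ_eff = λ(1 − P_K) = 17.76·(1 − 0.029542) = 17.76·0.970458 = 17.2353 /hr

Final: 17.2353 /hr


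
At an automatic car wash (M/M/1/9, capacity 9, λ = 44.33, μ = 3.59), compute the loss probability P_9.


ρ = λ/μ = 44.33/3.59 = 12.3482
P_K = (1−ρ)ρ^K/(1−ρ^(K+1)) = (-11.3482·6674666091.999228)/(1 − 82420041186.163162)
= -75745375094.163940/-82420041185.163162 = 0.919016

Final: 0.919016


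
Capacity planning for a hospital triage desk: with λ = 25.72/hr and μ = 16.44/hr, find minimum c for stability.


Stability requires cμ > λ ⇔ c > λ/μ.
λ/μ = 25.72/16.44 = 1.5645
Minimum integer c = ⌊1.5645⌋ + 1 = 2
Check: 2·16.44 = 32.88 > 25.72, while 1·16.44 = 16.44 ≤ 25.72

Final: 2 servers


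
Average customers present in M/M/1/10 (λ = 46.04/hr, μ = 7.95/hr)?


ρ = 46.04/7.95 = 5.7912
L = ρ[1 − (K+1)ρ^K + Kρ^(K+1)] / [(1−ρ)(1−ρ^(K+1))]
Numerator: 5.7912·(1 − 11·42430862.809920 + 10·245725399.216189) = 11527457570.278963
Denominator: (-4.7912)·(-245725398.216189) = 1177318291.579201
L = 11527457570.278963/1177318291.579201 = 9.7913

Final: 9.7913


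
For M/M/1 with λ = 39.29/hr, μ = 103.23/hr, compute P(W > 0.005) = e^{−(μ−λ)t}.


W ~ Exponential(μ−λ) for M/M/1.
μ − λ = 103.23 − 39.29 = 63.9400
P(W > t) = e^{−(μ−λ)t} = e^{−0.3197} = 0.726367

Final: 0.726367


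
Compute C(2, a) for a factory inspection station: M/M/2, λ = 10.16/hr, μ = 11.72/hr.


a = λ/μ = 0.8669; ρ = a/2 = 0.4334
P₀ = 0.395238 (from M/M/c formula)
C(c,a) = [a^c/(c!(1−ρ))]·P₀ = [0.75151/(2·0.5666)]·0.395238
= 0.66323·0.395238 = 0.262132

Final: 0.262132


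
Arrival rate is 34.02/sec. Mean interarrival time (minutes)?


Mean interarrival time = 1/λ = 1/34.02 second = 0.02939 second
In minutes: 0.02939 × 0.0166667 = 0.0004899 min

Final: 0.0004899 min


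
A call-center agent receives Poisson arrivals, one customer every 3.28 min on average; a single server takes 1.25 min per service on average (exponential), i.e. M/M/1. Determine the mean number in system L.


λ = 60/3.28 = 18.2927 /hr
μ = 60/1.25 = 48.0000 /hr
ρ = λ/μ = 18.2927/48.0000 = 0.3811
L = ρ/(1−ρ) = 0.3811/0.6189 = 0.6158

Final: 0.6158


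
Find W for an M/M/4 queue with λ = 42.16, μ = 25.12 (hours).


a = 1.6783; ρ = 0.4196; P₀ = 0.183678
Lq = P₀·a^c·ρ/(c!(1−ρ)²) = 0.07563
Wq = Lq/λ = 0.07563/42.16 = 0.001794 hr
W = Wq + 1/μ = 0.001794 + 0.03981 = 0.04160 hr

Final: 0.04160 hr


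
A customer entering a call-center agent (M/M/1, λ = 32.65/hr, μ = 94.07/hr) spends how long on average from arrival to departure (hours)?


W = 1/(μ−λ) = 1/(94.07 − 32.65) = 1/61.42 = 0.01628 hr

Final: 0.01628 hr


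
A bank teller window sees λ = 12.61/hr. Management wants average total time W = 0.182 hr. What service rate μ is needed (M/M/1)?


W = 1/(μ−λ) ⇒ μ − λ = 1/W = 1/0.182 = 5.4945
μ = λ + 1/W = 12.61 + 5.4945 = 18.1045 per hr

Final: 18.1045 /hr


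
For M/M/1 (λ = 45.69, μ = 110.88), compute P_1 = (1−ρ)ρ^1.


ρ = 45.69/110.88 = 0.4121
P_n = (1−ρ)·ρ^n = (1 − 0.4121)·0.4121^1 = 0.5879·0.412067 = 0.242268

Final: 0.242268


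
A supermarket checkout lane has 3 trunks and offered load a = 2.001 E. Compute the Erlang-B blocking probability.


B(c,a) = (a^c/c!) / Σ_{k=0}^{c} a^k/k!
a^3/3! = 1.335334
Σ terms (k=0..3): 1.00000 + 2.00100 + 2.00200 + 1.33533 = 6.338335
B = 1.335334/6.338335 = 0.210676

Final: 0.210676


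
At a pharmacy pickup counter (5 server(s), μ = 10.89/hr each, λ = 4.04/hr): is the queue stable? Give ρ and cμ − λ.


Total capacity cμ = 5·10.89 = 54.45/hr
ρ = λ/(cμ) = 4.04/54.45 = 0.07420
Stable ⇔ ρ < 1: YES
Spare capacity = cμ − λ = 54.45 − 4.04 = 50.41/hr

Final: ρ = 0.07420; stable; margin = 50.41/hr


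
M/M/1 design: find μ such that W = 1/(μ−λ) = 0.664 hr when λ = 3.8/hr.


W = 1/(μ−λ) ⇒ μ − λ = 1/W = 1/0.664 = 1.5060
μ = λ + 1/W = 3.8 + 1.5060 = 5.3060 per hr

Final: 5.3060 /hr


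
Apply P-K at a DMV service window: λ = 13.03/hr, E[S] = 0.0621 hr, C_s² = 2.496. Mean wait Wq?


ρ = λ·E[S] = 13.03·0.0621 = 0.8092
E[S²] = E[S]²(1+C_s²) = 0.0621²·(1+2.496) = 0.013482
Wq = λ·E[S²]/(2(1−ρ)) = 13.03·0.013482/(2·0.1908) = 0.46026 hr

Final: 0.46026 hr


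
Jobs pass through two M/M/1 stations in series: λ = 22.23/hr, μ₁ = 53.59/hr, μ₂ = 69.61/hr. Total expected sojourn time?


Each node sees arrival rate λ = 22.23/hr (tandem ⇒ throughput preserved).
W₁ = 1/(μ₁−λ) = 1/(53.59−22.23) = 0.03189 hr
W₂ = 1/(μ₂−λ) = 1/(69.61−22.23) = 0.02111 hr
W_total = W₁ + W₂ = 0.03189 + 0.02111 = 0.05299 hr

Final: 0.05299 hr


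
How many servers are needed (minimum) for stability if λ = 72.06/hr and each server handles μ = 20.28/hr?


Stability requires cμ > λ ⇔ c > λ/μ.
λ/μ = 72.06/20.28 = 3.5533
Minimum integer c = ⌊3.5533⌋ + 1 = 4
Check: 4·20.28 = 81.12 > 72.06, while 3·20.28 = 60.84 ≤ 72.06

Final: 4 servers


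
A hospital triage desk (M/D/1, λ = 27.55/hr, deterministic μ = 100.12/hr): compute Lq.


ρ = 27.55/100.12 = 0.2752
M/D/1: Lq = ρ²/(2(1−ρ)) = 0.07572/(2·0.7248) = 0.05223

Final: 0.05223


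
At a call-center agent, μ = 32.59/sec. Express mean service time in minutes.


Mean service time = 1/μ = 1/32.59 second = 0.03068 second
In minutes: 0.03068 × 0.0166667 = 0.0005114 min

Final: 0.0005114 min


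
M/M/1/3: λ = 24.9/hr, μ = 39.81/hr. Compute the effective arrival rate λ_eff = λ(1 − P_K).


ρ = 0.6255; P_K = (1−ρ)ρ^3/(1−ρ^4) = 0.108205
λ_eff = λ(1 − P_K) = 24.9·(1 − 0.108205) = 24.9·0.891795 = 22.2057 /hr

Final: 22.2057 /hr


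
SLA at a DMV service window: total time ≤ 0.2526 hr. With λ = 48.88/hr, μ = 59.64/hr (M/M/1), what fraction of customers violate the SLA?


W ~ Exponential(μ−λ) for M/M/1.
μ − λ = 59.64 − 48.88 = 10.7600
P(W > t) = e^{−(μ−λ)t} = e^{−2.7180} = 0.066008

Final: 0.066008


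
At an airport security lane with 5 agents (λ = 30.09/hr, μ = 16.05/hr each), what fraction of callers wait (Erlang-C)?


a = λ/μ = 1.8748; ρ = a/5 = 0.3750
P₀ = 0.152582 (from M/M/c formula)
C(c,a) = [a^c/(c!(1−ρ))]·P₀ = [23.15985/(120·0.6250)]·0.152582
= 0.30877·0.152582 = 0.047113

Final: 0.047113


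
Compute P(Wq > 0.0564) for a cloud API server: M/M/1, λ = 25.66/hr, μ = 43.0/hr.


ρ = 25.66/43.0 = 0.5967
P(Wq > t) = ρ·e^{−(μ−λ)t} = 0.5967·e^{−0.9780}
= 0.5967·0.376071 = 0.224418

Final: 0.224418


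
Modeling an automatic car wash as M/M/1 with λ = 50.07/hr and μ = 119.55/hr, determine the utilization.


ρ = λ/μ = 50.07/119.55 = 0.4188

Final: 0.4188


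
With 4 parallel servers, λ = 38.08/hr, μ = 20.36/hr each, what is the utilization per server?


ρ = λ/(cμ) = 38.08/(4·20.36) = 38.08/81.44 = 0.4676

Final: 0.4676


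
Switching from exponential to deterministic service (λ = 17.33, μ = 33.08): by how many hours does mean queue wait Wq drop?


ρ = 17.33/33.08 = 0.5239
Wq(M/M/1) = ρ/(μ−λ) = 0.5239/15.75 = 0.03326 hr
Wq(M/D/1) = ρ/(2(μ−λ)) = 0.01663 hr
Savings = 0.03326 − 0.01663 = 0.01663 hr

Final: 0.01663 hr


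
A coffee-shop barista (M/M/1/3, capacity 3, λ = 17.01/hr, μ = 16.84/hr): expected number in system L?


ρ = 17.01/16.84 = 1.0101
L = ρ[1 − (K+1)ρ^K + Kρ^(K+1)] / [(1−ρ)(1−ρ^(K+1))]
Numerator: 1.0101·(1 − 4·1.030592 + 3·1.040996) = 0.0006260
Denominator: (-0.01010)·(-0.040996) = 0.0004139
L = 0.0006260/0.0004139 = 1.5126

Final: 1.5126


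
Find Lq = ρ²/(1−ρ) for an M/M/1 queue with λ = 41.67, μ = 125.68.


ρ = 41.67/125.68 = 0.3316
Lq = ρ²/(1−ρ) = 0.1099/0.6684 = 0.1645

Final: 0.1645


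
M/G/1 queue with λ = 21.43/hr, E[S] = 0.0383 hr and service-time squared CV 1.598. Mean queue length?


ρ = λ·E[S] = 21.43·0.0383 = 0.8208
Lq = ρ²(1+C_s²)/(2(1−ρ)) = 0.6737·(1+1.598)/(2·0.1792)
= 0.6737·2.5980/0.3585 = 4.88245

Final: 4.88245


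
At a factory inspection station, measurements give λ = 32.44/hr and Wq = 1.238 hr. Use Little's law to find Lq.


Lq = λWq = 32.44·1.238 = 40.1607

Final: 40.1607


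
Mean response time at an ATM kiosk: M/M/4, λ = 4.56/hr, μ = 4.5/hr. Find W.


a = 1.0133; ρ = 0.2533; P₀ = 0.362448
Lq = P₀·a^c·ρ/(c!(1−ρ)²) = 0.007236
Wq = Lq/λ = 0.007236/4.56 = 0.001587 hr
W = Wq + 1/μ = 0.001587 + 0.22222 = 0.22381 hr

Final: 0.22381 hr


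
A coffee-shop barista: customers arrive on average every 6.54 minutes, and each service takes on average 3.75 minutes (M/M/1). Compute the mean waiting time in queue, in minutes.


λ = 60/6.54 = 9.1743 /hr
μ = 60/3.75 = 16.0000 /hr
ρ = λ/μ = 9.1743/16.0000 = 0.5734
Wq = ρ/(μ−λ) = 0.5734/(16.0000−9.1743) = 0.08401 hr
In minutes: 0.08401·60 = 5.040 min

Final: 5.040 min


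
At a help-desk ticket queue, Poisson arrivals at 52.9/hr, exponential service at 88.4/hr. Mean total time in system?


W = 1/(μ−λ) = 1/(88.4 − 52.9) = 1/35.50 = 0.02817 hr

Final: 0.02817 hr


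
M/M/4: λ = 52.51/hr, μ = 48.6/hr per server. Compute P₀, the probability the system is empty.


a = λ/μ = 52.51/48.6 = 1.0805; ρ = a/c = 0.2701
Σ_{k=0}^{3} a^k/k! (terms k=0..3) = 1.00000 + 1.08045 + 0.58369 + 0.21022 = 2.87436
Tail: a^4/(4!(1−ρ)) = 1.36277/(24·0.7299) = 0.07780
P₀ = 1/(2.87436 + 0.07780) = 1/2.95215 = 0.338736

Final: 0.338736


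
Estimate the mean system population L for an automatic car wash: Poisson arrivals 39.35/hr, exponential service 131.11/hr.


ρ = λ/μ = 39.35/131.11 = 0.3001
L = ρ/(1−ρ) = 0.3001/(1 − 0.3001) = 0.3001/0.6999 = 0.4288

Final: 0.4288


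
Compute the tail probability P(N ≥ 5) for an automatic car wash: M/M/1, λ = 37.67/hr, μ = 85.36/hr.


ρ = 37.67/85.36 = 0.4413
P(N ≥ n) = ρ^n = 0.4413^5 = 0.016738

Final: 0.016738


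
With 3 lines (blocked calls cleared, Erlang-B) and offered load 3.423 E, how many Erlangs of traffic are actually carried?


B(3,3.423) = 0.393995 (Erlang-B)
Carried load = a(1 − B) = 3.423·(1 − 0.393995) = 3.423·0.606005 = 2.0744 E

Final: 2.0744 Erlangs


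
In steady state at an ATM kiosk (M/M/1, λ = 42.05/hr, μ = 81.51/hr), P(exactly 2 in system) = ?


ρ = 42.05/81.51 = 0.5159
P_n = (1−ρ)·ρ^n = (1 − 0.5159)·0.5159^2 = 0.4841·0.266140 = 0.128842

Final: 0.128842


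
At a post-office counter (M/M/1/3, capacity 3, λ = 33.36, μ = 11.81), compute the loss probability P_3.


ρ = λ/μ = 33.36/11.81 = 2.8247
P_K = (1−ρ)ρ^K/(1−ρ^(K+1)) = (-1.8247·22.538678)/(1 − 63.665562)
= -41.126884/-62.665562 = 0.656292

Final: 0.656292


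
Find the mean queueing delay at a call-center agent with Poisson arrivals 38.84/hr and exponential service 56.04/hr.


ρ = 38.84/56.04 = 0.6931
Wq = ρ/(μ−λ) = 0.6931/(56.04 − 38.84) = 0.6931/17.20 = 0.04030 hr

Final: 0.04030 hr


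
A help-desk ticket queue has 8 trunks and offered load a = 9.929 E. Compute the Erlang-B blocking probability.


B(c,a) = (a^c/c!) / Σ_{k=0}^{c} a^k/k!
a^8/8! = 2342.737138
Σ terms (k=0..8): 1.00000 + 9.92900 + 49.29252 + 163.14181 + 404.95876 + 804.16711 + 1330.76254 + 1887.59161 + 2342.73714 = 6993.580496
B = 2342.737138/6993.580496 = 0.334984

Final: 0.334984


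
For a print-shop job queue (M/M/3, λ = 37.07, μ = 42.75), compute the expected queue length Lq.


a = λ/μ = 0.8671; ρ = a/3 = 0.2890
P₀ = 0.417372
Lq = P₀·a^c·ρ / (c!·(1−ρ)²) = 0.417372·0.65202·0.2890/(6·0.50546)
= 0.02594

Final: 0.02594


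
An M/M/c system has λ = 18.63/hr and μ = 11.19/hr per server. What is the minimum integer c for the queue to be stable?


Stability requires cμ > λ ⇔ c > λ/μ.
λ/μ = 18.63/11.19 = 1.6649
Minimum integer c = ⌊1.6649⌋ + 1 = 2
Check: 2·11.19 = 22.38 > 18.63, while 1·11.19 = 11.19 ≤ 18.63

Final: 2 servers


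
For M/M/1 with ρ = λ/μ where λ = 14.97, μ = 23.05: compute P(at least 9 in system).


ρ = 14.97/23.05 = 0.6495
P(N ≥ n) = ρ^n = 0.6495^9 = 0.020557

Final: 0.020557


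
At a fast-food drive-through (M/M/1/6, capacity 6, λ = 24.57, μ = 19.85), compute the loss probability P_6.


ρ = λ/μ = 24.57/19.85 = 1.2378
P_K = (1−ρ)ρ^K/(1−ρ^(K+1)) = (-0.2378·3.596399)/(1 − 4.451563)
= -0.855164/-3.451563 = 0.247761

Final: 0.247761


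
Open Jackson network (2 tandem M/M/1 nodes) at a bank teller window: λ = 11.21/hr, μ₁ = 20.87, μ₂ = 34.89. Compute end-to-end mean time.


Each node sees arrival rate λ = 11.21/hr (tandem ⇒ throughput preserved).
W₁ = 1/(μ₁−λ) = 1/(20.87−11.21) = 0.10352 hr
W₂ = 1/(μ₂−λ) = 1/(34.89−11.21) = 0.04223 hr
W_total = W₁ + W₂ = 0.10352 + 0.04223 = 0.14575 hr

Final: 0.14575 hr


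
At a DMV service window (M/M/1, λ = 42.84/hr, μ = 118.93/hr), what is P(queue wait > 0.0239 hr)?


ρ = 42.84/118.93 = 0.3602
P(Wq > t) = ρ·e^{−(μ−λ)t} = 0.3602·e^{−1.8186}
= 0.3602·0.162261 = 0.058448

Final: 0.058448


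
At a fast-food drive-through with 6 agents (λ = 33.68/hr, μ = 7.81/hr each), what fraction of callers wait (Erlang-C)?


a = λ/μ = 4.3124; ρ = a/6 = 0.7187
P₀ = 0.011551 (from M/M/c formula)
C(c,a) = [a^c/(c!(1−ρ))]·P₀ = [6431.70762/(720·0.2813)]·0.011551
= 31.76001·0.011551 = 0.366845

Final: 0.366845


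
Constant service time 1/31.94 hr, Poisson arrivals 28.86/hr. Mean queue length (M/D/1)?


ρ = 28.86/31.94 = 0.9036
M/D/1: Lq = ρ²/(2(1−ρ)) = 0.8164/(2·0.09643) = 4.23328

Final: 4.23328


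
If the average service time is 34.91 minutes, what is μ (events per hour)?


μ = 1/(service time) in consistent units.
1 hour = 60 min, so μ = 60/34.91 = 1.7187 per hour

Final: 1.7187 /hr


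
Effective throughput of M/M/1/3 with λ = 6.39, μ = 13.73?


ρ = 0.4654; P_K = (1−ρ)ρ^3/(1−ρ^4) = 0.056544
λ_eff = λ(1 − P_K) = 6.39·(1 − 0.056544) = 6.39·0.943456 = 6.0287 /hr

Final: 6.0287 /hr


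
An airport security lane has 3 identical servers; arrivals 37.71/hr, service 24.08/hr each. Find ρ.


ρ = λ/(cμ) = 37.71/(3·24.08) = 37.71/72.24 = 0.5220

Final: 0.5220


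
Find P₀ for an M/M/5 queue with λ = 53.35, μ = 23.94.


a = λ/μ = 53.35/23.94 = 2.2285; ρ = a/c = 0.4457
Σ_{k=0}^{4} a^k/k! (terms k=0..4) = 1.00000 + 2.22849 + 2.48308 + 1.84450 + 1.02761 = 8.58368
Tail: a^5/(5!(1−ρ)) = 54.96059/(120·0.5543) = 0.82627
P₀ = 1/(8.58368 + 0.82627) = 1/9.40996 = 0.106270

Final: 0.106270


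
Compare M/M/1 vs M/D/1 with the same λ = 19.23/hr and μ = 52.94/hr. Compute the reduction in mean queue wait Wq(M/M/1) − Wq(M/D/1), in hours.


ρ = 19.23/52.94 = 0.3632
Wq(M/M/1) = ρ/(μ−λ) = 0.3632/33.71 = 0.01078 hr
Wq(M/D/1) = ρ/(2(μ−λ)) = 0.005388 hr
Savings = 0.01078 − 0.005388 = 0.005388 hr

Final: 0.005388 hr


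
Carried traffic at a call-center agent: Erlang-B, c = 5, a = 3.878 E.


B(5,3.878) = 0.188133 (Erlang-B)
Carried load = a(1 − B) = 3.878·(1 − 0.188133) = 3.878·0.811867 = 3.1484 E

Final: 3.1484 Erlangs


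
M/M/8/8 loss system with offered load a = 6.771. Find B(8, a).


B(c,a) = (a^c/c!) / Σ_{k=0}^{c} a^k/k!
a^8/8! = 109.572605
Σ terms (k=0..8): 1.00000 + 6.77100 + 22.92322 + 51.73771 + 87.57901 + 118.59949 + 133.83952 + 129.46106 + 109.57261 = 661.483616
B = 109.572605/661.483616 = 0.165647

Final: 0.165647


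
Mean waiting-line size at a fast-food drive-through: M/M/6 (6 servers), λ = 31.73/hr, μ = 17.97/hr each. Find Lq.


a = λ/μ = 1.7657; ρ = a/6 = 0.2943
P₀ = 0.170945
Lq = P₀·a^c·ρ / (c!·(1−ρ)²) = 0.170945·30.30623·0.2943/(720·0.49803)
= 0.004252

Final: 0.004252


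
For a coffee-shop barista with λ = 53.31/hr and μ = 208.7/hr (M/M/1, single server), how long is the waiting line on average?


ρ = 53.31/208.7 = 0.2554
Lq = ρ²/(1−ρ) = 0.06525/0.7446 = 0.08763

Final: 0.08763


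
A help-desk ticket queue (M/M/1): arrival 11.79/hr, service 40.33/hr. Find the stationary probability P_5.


ρ = 11.79/40.33 = 0.2923
P_n = (1−ρ)·ρ^n = (1 − 0.2923)·0.2923^5 = 0.7077·0.002135 = 0.001511

Final: 0.001511


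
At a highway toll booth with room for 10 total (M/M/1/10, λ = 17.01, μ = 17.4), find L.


ρ = 17.01/17.4 = 0.9776
L = ρ[1 − (K+1)ρ^K + Kρ^(K+1)] / [(1−ρ)(1−ρ^(K+1))]
Numerator: 0.9776·(1 − 11·0.797169 + 10·0.779302) = 0.023613
Denominator: (0.02241)·(0.220698) = 0.004947
L = 0.023613/0.004947 = 4.7735

Final: 4.7735


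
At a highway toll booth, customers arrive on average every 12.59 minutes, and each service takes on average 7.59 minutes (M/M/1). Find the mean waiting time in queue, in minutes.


λ = 60/12.59 = 4.7657 /hr
μ = 60/7.59 = 7.9051 /hr
ρ = λ/μ = 4.7657/7.9051 = 0.6029
Wq = ρ/(μ−λ) = 0.6029/(7.9051−4.7657) = 0.19203 hr
In minutes: 0.19203·60 = 11.522 min

Final: 11.522 min


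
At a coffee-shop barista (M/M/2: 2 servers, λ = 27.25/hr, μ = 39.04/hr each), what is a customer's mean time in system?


a = 0.6980; ρ = 0.3490; P₀ = 0.482579
Lq = P₀·a^c·ρ/(c!(1−ρ)²) = 0.09681
Wq = Lq/λ = 0.09681/27.25 = 0.003553 hr
W = Wq + 1/μ = 0.003553 + 0.02561 = 0.02917 hr

Final: 0.02917 hr


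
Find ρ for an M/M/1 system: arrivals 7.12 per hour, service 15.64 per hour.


ρ = λ/μ = 7.12/15.64 = 0.4552

Final: 0.4552


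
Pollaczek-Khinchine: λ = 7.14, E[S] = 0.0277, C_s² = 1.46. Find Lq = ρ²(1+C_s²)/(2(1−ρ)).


ρ = λ·E[S] = 7.14·0.0277 = 0.1978
Lq = ρ²(1+C_s²)/(2(1−ρ)) = 0.03912·(1+1.46)/(2·0.8022)
= 0.03912·2.4600/1.6044 = 0.05997

Final: 0.05997


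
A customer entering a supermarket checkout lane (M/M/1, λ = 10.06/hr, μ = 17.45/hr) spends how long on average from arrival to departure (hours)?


W = 1/(μ−λ) = 1/(17.45 − 10.06) = 1/7.39 = 0.1353 hr

Final: 0.1353 hr


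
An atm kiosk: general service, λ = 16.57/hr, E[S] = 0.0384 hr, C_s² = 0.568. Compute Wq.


ρ = λ·E[S] = 16.57·0.0384 = 0.6363
E[S²] = E[S]²(1+C_s²) = 0.0384²·(1+0.568) = 0.002312
Wq = λ·E[S²]/(2(1−ρ)) = 16.57·0.002312/(2·0.3637) = 0.05267 hr

Final: 0.05267 hr


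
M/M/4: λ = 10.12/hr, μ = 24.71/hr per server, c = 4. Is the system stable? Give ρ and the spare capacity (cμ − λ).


Total capacity cμ = 4·24.71 = 98.84/hr
ρ = λ/(cμ) = 10.12/98.84 = 0.1024
Stable ⇔ ρ < 1: YES
Spare capacity = cμ − λ = 98.84 − 10.12 = 88.72/hr

Final: ρ = 0.1024; stable; margin = 88.72/hr


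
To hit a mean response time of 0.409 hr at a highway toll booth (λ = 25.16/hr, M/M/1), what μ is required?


W = 1/(μ−λ) ⇒ μ − λ = 1/W = 1/0.409 = 2.4450
μ = λ + 1/W = 25.16 + 2.4450 = 27.6050 per hr

Final: 27.6050 /hr


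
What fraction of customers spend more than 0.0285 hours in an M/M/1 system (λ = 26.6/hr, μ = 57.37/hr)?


W ~ Exponential(μ−λ) for M/M/1.
μ − λ = 57.37 − 26.6 = 30.7700
P(W > t) = e^{−(μ−λ)t} = e^{−0.8769} = 0.416052

Final: 0.416052


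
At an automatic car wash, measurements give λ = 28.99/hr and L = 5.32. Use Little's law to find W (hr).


W = L/λ = 5.32/28.99 = 0.1835 hr

Final: 0.1835 hr


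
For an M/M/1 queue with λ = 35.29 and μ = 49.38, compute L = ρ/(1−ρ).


ρ = λ/μ = 35.29/49.38 = 0.7147
L = ρ/(1−ρ) = 0.7147/(1 − 0.7147) = 0.7147/0.2853 = 2.5046

Final: 2.5046


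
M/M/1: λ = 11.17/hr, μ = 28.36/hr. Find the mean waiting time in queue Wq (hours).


ρ = 11.17/28.36 = 0.3939
Wq = ρ/(μ−λ) = 0.3939/(28.36 − 11.17) = 0.3939/17.19 = 0.02291 hr

Final: 0.02291 hr


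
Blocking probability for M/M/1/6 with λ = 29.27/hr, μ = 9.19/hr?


ρ = λ/μ = 29.27/9.19 = 3.1850
P_K = (1−ρ)ρ^K/(1−ρ^(K+1)) = (-2.1850·1043.862428)/(1 − 3324.684796)
= -2280.822368/-3323.684796 = 0.686233

Final: 0.686233


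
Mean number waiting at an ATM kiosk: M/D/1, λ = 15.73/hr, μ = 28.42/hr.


ρ = 15.73/28.42 = 0.5535
M/D/1: Lq = ρ²/(2(1−ρ)) = 0.3063/(2·0.4465) = 0.34304

Final: 0.34304


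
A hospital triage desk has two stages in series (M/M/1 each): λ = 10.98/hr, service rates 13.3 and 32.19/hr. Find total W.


Each node sees arrival rate λ = 10.98/hr (tandem ⇒ throughput preserved).
W₁ = 1/(μ₁−λ) = 1/(13.3−10.98) = 0.43103 hr
W₂ = 1/(μ₂−λ) = 1/(32.19−10.98) = 0.04715 hr
W_total = W₁ + W₂ = 0.43103 + 0.04715 = 0.47818 hr

Final: 0.47818 hr


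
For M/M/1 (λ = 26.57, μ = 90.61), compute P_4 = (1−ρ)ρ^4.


ρ = 26.57/90.61 = 0.2932
P_n = (1−ρ)·ρ^n = (1 − 0.2932)·0.2932^4 = 0.7068·0.007394 = 0.005226

Final: 0.005226


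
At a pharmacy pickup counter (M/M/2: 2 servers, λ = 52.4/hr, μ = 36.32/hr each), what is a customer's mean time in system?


a = 1.4427; ρ = 0.7214; P₀ = 0.161868
Lq = P₀·a^c·ρ/(c!(1−ρ)²) = 1.56527
Wq = Lq/λ = 1.56527/52.4 = 0.02987 hr
W = Wq + 1/μ = 0.02987 + 0.02753 = 0.05740 hr

Final: 0.05740 hr


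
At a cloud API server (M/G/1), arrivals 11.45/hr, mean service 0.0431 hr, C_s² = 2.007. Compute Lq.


ρ = λ·E[S] = 11.45·0.0431 = 0.4935
Lq = ρ²(1+C_s²)/(2(1−ρ)) = 0.2435·(1+2.007)/(2·0.5065)
= 0.2435·3.0070/1.0130 = 0.72291

Final: 0.72291


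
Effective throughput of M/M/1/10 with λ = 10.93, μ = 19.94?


ρ = 0.5481; P_K = (1−ρ)ρ^10/(1−ρ^11) = 0.001108
λ_eff = λ(1 − P_K) = 10.93·(1 − 0.001108) = 10.93·0.998892 = 10.9179 /hr

Final: 10.9179 /hr


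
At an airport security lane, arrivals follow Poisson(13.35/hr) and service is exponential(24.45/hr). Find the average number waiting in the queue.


ρ = 13.35/24.45 = 0.5460
Lq = ρ²/(1−ρ) = 0.2981/0.4540 = 0.6567

Final: 0.6567


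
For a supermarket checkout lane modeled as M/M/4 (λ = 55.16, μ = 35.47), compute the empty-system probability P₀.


a = λ/μ = 55.16/35.47 = 1.5551; ρ = a/c = 0.3888
Σ_{k=0}^{3} a^k/k! (terms k=0..3) = 1.00000 + 1.55512 + 1.20919 + 0.62681 = 4.39112
Tail: a^4/(4!(1−ρ)) = 5.84860/(24·0.6112) = 0.39870
P₀ = 1/(4.39112 + 0.39870) = 1/4.78982 = 0.208776

Final: 0.208776


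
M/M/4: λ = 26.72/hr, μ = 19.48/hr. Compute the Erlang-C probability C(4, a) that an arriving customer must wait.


a = λ/μ = 1.3717; ρ = a/4 = 0.3429
P₀ = 0.252081 (from M/M/c formula)
C(c,a) = [a^c/(c!(1−ρ))]·P₀ = [3.53989/(24·0.6571)]·0.252081
= 0.22447·0.252081 = 0.056584

Final: 0.056584


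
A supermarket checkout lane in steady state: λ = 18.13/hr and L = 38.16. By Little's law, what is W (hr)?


W = L/λ = 38.16/18.13 = 2.1048 hr

Final: 2.1048 hr


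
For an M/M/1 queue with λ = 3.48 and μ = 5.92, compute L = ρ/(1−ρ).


ρ = λ/μ = 3.48/5.92 = 0.5878
L = ρ/(1−ρ) = 0.5878/(1 − 0.5878) = 0.5878/0.4122 = 1.4262

Final: 1.4262


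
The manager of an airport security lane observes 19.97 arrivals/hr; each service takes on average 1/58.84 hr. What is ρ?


ρ = λ/μ = 19.97/58.84 = 0.3394

Final: 0.3394


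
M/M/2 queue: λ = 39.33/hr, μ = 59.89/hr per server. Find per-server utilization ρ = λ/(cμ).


ρ = λ/(cμ) = 39.33/(2·59.89) = 39.33/119.78 = 0.3284

Final: 0.3284


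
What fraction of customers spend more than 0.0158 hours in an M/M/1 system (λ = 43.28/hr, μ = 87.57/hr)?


W ~ Exponential(μ−λ) for M/M/1.
μ − λ = 87.57 − 43.28 = 44.2900
P(W > t) = e^{−(μ−λ)t} = e^{−0.6998} = 0.496694

Final: 0.496694


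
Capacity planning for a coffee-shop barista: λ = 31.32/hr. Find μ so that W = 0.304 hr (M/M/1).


W = 1/(μ−λ) ⇒ μ − λ = 1/W = 1/0.304 = 3.2895
μ = λ + 1/W = 31.32 + 3.2895 = 34.6095 per hr

Final: 34.6095 /hr


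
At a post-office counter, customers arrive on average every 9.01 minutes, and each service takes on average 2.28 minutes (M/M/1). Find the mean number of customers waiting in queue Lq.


λ = 60/9.01 = 6.6593 /hr
μ = 60/2.28 = 26.3158 /hr
ρ = λ/μ = 6.6593/26.3158 = 0.2531
Lq = ρ²/(1−ρ) = 0.06404/0.7469 = 0.08573

Final: 0.08573


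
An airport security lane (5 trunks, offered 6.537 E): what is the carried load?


B(5,6.537) = 0.396280 (Erlang-B)
Carried load = a(1 − B) = 6.537·(1 − 0.396280) = 6.537·0.603720 = 3.9465 E

Final: 3.9465 Erlangs


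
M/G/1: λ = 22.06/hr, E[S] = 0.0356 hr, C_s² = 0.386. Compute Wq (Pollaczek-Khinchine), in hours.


ρ = λ·E[S] = 22.06·0.0356 = 0.7853
E[S²] = E[S]²(1+C_s²) = 0.0356²·(1+0.386) = 0.001757
Wq = λ·E[S²]/(2(1−ρ)) = 22.06·0.001757/(2·0.2147) = 0.09026 hr

Final: 0.09026 hr


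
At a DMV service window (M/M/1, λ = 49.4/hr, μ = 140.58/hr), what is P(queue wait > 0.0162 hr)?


ρ = 49.4/140.58 = 0.3514
P(Wq > t) = ρ·e^{−(μ−λ)t} = 0.3514·e^{−1.4771}
= 0.3514·0.228295 = 0.080223

Final: 0.080223


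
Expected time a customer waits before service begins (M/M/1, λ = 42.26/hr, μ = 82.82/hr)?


ρ = 42.26/82.82 = 0.5103
Wq = ρ/(μ−λ) = 0.5103/(82.82 − 42.26) = 0.5103/40.56 = 0.01258 hr

Final: 0.01258 hr


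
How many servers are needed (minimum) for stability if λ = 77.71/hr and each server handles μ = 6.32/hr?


Stability requires cμ > λ ⇔ c > λ/μ.
λ/μ = 77.71/6.32 = 12.2959
Minimum integer c = ⌊12.2959⌋ + 1 = 13
Check: 13·6.32 = 82.16 > 77.71, while 12·6.32 = 75.84 ≤ 77.71

Final: 13 servers


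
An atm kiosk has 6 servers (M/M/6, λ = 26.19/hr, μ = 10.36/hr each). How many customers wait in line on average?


a = λ/μ = 2.5280; ρ = a/6 = 0.4213
P₀ = 0.079336
Lq = P₀·a^c·ρ / (c!·(1−ρ)²) = 0.079336·261.00838·0.4213/(720·0.33486)
= 0.03619

Final: 0.03619


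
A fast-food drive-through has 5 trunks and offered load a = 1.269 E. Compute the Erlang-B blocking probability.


B(c,a) = (a^c/c!) / Σ_{k=0}^{c} a^k/k!
a^5/5! = 0.027424
Σ terms (k=0..5): 1.00000 + 1.26900 + 0.80518 + 0.34059 + 0.10805 + 0.02742 = 3.550248
B = 0.027424/3.550248 = 0.007724

Final: 0.007724


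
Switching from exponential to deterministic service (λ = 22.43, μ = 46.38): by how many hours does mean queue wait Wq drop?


ρ = 22.43/46.38 = 0.4836
Wq(M/M/1) = ρ/(μ−λ) = 0.4836/23.95 = 0.02019 hr
Wq(M/D/1) = ρ/(2(μ−λ)) = 0.01010 hr
Savings = 0.02019 − 0.01010 = 0.01010 hr

Final: 0.01010 hr


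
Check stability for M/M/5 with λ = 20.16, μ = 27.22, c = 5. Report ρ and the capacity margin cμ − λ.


Total capacity cμ = 5·27.22 = 136.10/hr
ρ = λ/(cμ) = 20.16/136.10 = 0.1481
Stable ⇔ ρ < 1: YES
Spare capacity = cμ − λ = 136.10 − 20.16 = 115.94/hr

Final: ρ = 0.1481; stable; margin = 115.94/hr


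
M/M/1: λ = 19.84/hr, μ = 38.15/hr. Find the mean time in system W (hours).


W = 1/(μ−λ) = 1/(38.15 − 19.84) = 1/18.31 = 0.05461 hr

Final: 0.05461 hr


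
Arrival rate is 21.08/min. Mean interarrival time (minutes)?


Mean interarrival time = 1/λ = 1/21.08 minute = 0.04744 minute
In minutes: 0.04744 × 1 = 0.04744 min

Final: 0.04744 min


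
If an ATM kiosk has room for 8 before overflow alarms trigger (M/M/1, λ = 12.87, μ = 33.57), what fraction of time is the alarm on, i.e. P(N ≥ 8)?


ρ = 12.87/33.57 = 0.3834
P(N ≥ n) = ρ^n = 0.3834^8 = 0.0004667

Final: 0.0004667


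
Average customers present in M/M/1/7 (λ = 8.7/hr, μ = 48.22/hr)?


ρ = 8.7/48.22 = 0.1804
L = ρ[1 − (K+1)ρ^K + Kρ^(K+1)] / [(1−ρ)(1−ρ^(K+1))]
Numerator: 0.1804·(1 − 8·0.000006224 + 7·0.000001123) = 0.180415
Denominator: (0.8196)·(0.999999) = 0.819576
L = 0.180415/0.819576 = 0.2201

Final: 0.2201


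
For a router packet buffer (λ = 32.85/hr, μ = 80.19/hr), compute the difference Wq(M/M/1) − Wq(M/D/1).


ρ = 32.85/80.19 = 0.4097
Wq(M/M/1) = ρ/(μ−λ) = 0.4097/47.34 = 0.008653 hr
Wq(M/D/1) = ρ/(2(μ−λ)) = 0.004327 hr
Savings = 0.008653 − 0.004327 = 0.004327 hr

Final: 0.004327 hr


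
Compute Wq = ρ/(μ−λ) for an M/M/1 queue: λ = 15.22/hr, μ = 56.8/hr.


ρ = 15.22/56.8 = 0.2680
Wq = ρ/(μ−λ) = 0.2680/(56.8 − 15.22) = 0.2680/41.58 = 0.006444 hr

Final: 0.006444 hr


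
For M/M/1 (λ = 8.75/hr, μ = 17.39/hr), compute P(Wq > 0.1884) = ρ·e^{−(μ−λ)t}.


ρ = 8.75/17.39 = 0.5032
P(Wq > t) = ρ·e^{−(μ−λ)t} = 0.5032·e^{−1.6278}
= 0.5032·0.196366 = 0.098804

Final: 0.098804


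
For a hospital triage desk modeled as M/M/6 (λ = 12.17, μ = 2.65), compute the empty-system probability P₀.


a = λ/μ = 12.17/2.65 = 4.5925; ρ = a/c = 0.7654
Σ_{k=0}^{5} a^k/k! (terms k=0..5) = 1.00000 + 4.59245 + 10.54531 + 16.14295 + 18.53393 + 17.02324 = 67.83789
Tail: a^6/(6!(1−ρ)) = 9381.41236/(720·0.2346) = 55.54232
P₀ = 1/(67.83789 + 55.54232) = 1/123.38021 = 0.008105

Final: 0.008105


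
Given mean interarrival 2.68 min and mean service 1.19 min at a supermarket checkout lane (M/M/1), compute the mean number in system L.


λ = 60/2.68 = 22.3881 /hr
μ = 60/1.19 = 50.4202 /hr
ρ = λ/μ = 22.3881/50.4202 = 0.4440
L = ρ/(1−ρ) = 0.4440/0.5560 = 0.7987

Final: 0.7987


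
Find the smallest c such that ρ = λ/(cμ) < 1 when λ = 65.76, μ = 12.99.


Stability requires cμ > λ ⇔ c > λ/μ.
λ/μ = 65.76/12.99 = 5.0624
Minimum integer c = ⌊5.0624⌋ + 1 = 6
Check: 6·12.99 = 77.94 > 65.76, while 5·12.99 = 64.95 ≤ 65.76

Final: 6 servers


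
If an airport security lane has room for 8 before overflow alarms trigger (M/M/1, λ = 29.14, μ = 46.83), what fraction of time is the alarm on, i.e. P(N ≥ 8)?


ρ = 29.14/46.83 = 0.6223
P(N ≥ n) = ρ^n = 0.6223^8 = 0.022476

Final: 0.022476


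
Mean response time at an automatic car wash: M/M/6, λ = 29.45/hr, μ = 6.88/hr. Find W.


a = 4.2805; ρ = 0.7134; P₀ = 0.012006
Lq = P₀·a^c·ρ/(c!(1−ρ)²) = 0.89106
Wq = Lq/λ = 0.89106/29.45 = 0.03026 hr
W = Wq + 1/μ = 0.03026 + 0.14535 = 0.17561 hr

Final: 0.17561 hr


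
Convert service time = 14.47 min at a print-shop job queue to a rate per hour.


μ = 1/(service time) in consistent units.
1 hour = 60 min, so μ = 60/14.47 = 4.1465 per hour

Final: 4.1465 /hr


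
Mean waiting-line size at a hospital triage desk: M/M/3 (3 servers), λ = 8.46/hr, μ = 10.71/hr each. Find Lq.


a = λ/μ = 0.7899; ρ = a/3 = 0.2633
P₀ = 0.451792
Lq = P₀·a^c·ρ / (c!·(1−ρ)²) = 0.451792·0.49288·0.2633/(6·0.54272)
= 0.01801

Final: 0.01801


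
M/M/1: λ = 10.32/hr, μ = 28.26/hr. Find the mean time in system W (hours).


W = 1/(μ−λ) = 1/(28.26 − 10.32) = 1/17.94 = 0.05574 hr

Final: 0.05574 hr


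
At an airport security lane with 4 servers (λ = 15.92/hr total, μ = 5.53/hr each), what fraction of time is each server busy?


ρ = λ/(cμ) = 15.92/(4·5.53) = 15.92/22.12 = 0.7197

Final: 0.7197


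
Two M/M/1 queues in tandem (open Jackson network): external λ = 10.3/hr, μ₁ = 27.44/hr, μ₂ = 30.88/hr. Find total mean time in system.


Each node sees arrival rate λ = 10.3/hr (tandem ⇒ throughput preserved).
W₁ = 1/(μ₁−λ) = 1/(27.44−10.3) = 0.05834 hr
W₂ = 1/(μ₂−λ) = 1/(30.88−10.3) = 0.04859 hr
W_total = W₁ + W₂ = 0.05834 + 0.04859 = 0.10693 hr

Final: 0.10693 hr


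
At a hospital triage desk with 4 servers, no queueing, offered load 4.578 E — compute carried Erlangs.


B(4,4.578) = 0.363492 (Erlang-B)
Carried load = a(1 − B) = 4.578·(1 − 0.363492) = 4.578·0.636508 = 2.9139 E

Final: 2.9139 Erlangs


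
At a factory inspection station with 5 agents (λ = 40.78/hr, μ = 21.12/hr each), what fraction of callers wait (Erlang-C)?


a = λ/μ = 1.9309; ρ = a/5 = 0.3862
P₀ = 0.144127 (from M/M/c formula)
C(c,a) = [a^c/(c!(1−ρ))]·P₀ = [26.83901/(120·0.6138)]·0.144127
= 0.36437·0.144127 = 0.052515

Final: 0.052515


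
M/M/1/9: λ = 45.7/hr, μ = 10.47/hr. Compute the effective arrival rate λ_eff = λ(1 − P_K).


ρ = 4.3649; P_K = (1−ρ)ρ^9/(1−ρ^10) = 0.770897
λ_eff = λ(1 − P_K) = 45.7·(1 − 0.770897) = 45.7·0.229103 = 10.4700 /hr

Final: 10.4700 /hr


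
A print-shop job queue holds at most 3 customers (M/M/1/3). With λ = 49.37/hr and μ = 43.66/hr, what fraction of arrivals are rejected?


ρ = λ/μ = 49.37/43.66 = 1.1308
P_K = (1−ρ)ρ^K/(1−ρ^(K+1)) = (-0.1308·1.445900)/(1 − 1.634999)
= -0.189100/-0.634999 = 0.297795

Final: 0.297795


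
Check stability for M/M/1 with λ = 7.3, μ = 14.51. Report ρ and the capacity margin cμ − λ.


Total capacity cμ = 1·14.51 = 14.51/hr
ρ = λ/(cμ) = 7.3/14.51 = 0.5031
Stable ⇔ ρ < 1: YES
Spare capacity = cμ − λ = 14.51 − 7.3 = 7.21/hr

Final: ρ = 0.5031; stable; margin = 7.21/hr


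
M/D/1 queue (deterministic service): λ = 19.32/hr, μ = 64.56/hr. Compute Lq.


ρ = 19.32/64.56 = 0.2993
M/D/1: Lq = ρ²/(2(1−ρ)) = 0.08955/(2·0.7007) = 0.06390

Final: 0.06390


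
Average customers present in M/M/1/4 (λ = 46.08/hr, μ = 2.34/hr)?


ρ = 46.08/2.34 = 19.6923
L = ρ[1 − (K+1)ρ^K + Kρ^(K+1)] / [(1−ρ)(1−ρ^(K+1))]
Numerator: 19.6923·(1 − 5·150378.743601 + 4·2961304.489382) = 218453173.947466
Denominator: (-18.6923)·(-2961303.489382) = 55353595.993827
L = 218453173.947466/55353595.993827 = 3.9465

Final: 3.9465


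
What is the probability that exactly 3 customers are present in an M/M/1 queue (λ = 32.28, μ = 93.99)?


ρ = 32.28/93.99 = 0.3434
P_n = (1−ρ)·ρ^n = (1 − 0.3434)·0.3434^3 = 0.6566·0.040509 = 0.026597

Final: 0.026597


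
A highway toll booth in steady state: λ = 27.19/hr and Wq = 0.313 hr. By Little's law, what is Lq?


Lq = λWq = 27.19·0.313 = 8.5105

Final: 8.5105


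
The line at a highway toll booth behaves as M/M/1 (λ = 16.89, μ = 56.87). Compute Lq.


ρ = 16.89/56.87 = 0.2970
Lq = ρ²/(1−ρ) = 0.08820/0.7030 = 0.1255

Final: 0.1255


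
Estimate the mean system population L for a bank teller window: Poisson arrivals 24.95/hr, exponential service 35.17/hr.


ρ = λ/μ = 24.95/35.17 = 0.7094
L = ρ/(1−ρ) = 0.7094/(1 − 0.7094) = 0.7094/0.2906 = 2.4413

Final: 2.4413


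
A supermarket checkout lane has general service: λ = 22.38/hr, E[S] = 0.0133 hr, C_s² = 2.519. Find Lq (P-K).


ρ = λ·E[S] = 22.38·0.0133 = 0.2977
Lq = ρ²(1+C_s²)/(2(1−ρ)) = 0.08860·(1+2.519)/(2·0.7023)
= 0.08860·3.5190/1.4047 = 0.22195

Final: 0.22195


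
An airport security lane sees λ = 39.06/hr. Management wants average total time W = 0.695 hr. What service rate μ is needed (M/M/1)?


W = 1/(μ−λ) ⇒ μ − λ = 1/W = 1/0.695 = 1.4388
μ = λ + 1/W = 39.06 + 1.4388 = 40.4988 per hr

Final: 40.4988 /hr


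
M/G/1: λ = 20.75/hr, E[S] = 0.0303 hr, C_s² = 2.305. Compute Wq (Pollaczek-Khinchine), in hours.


ρ = λ·E[S] = 20.75·0.0303 = 0.6287
E[S²] = E[S]²(1+C_s²) = 0.0303²·(1+2.305) = 0.003034
Wq = λ·E[S²]/(2(1−ρ)) = 20.75·0.003034/(2·0.3713) = 0.08479 hr

Final: 0.08479 hr


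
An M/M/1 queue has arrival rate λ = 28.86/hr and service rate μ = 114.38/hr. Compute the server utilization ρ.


ρ = λ/μ = 28.86/114.38 = 0.2523

Final: 0.2523


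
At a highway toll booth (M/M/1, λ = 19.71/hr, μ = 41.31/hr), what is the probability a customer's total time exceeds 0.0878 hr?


W ~ Exponential(μ−λ) for M/M/1.
μ − λ = 41.31 − 19.71 = 21.6000
P(W > t) = e^{−(μ−λ)t} = e^{−1.8965} = 0.150096

Final: 0.150096


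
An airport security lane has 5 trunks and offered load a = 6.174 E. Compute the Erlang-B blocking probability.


B(c,a) = (a^c/c!) / Σ_{k=0}^{c} a^k/k!
a^5/5! = 74.757003
Σ terms (k=0..5): 1.00000 + 6.17400 + 19.05914 + 39.22371 + 60.54179 + 74.75700 = 200.755637
B = 74.757003/200.755637 = 0.372378

Final: 0.372378


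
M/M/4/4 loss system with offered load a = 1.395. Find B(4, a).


B(c,a) = (a^c/c!) / Σ_{k=0}^{c} a^k/k!
a^4/4! = 0.157792
Σ terms (k=0..4): 1.00000 + 1.39500 + 0.97301 + 0.45245 + 0.15779 = 3.978256
B = 0.157792/3.978256 = 0.039664

Final: 0.039664


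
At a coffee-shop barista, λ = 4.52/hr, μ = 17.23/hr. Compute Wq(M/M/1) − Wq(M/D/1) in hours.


ρ = 4.52/17.23 = 0.2623
Wq(M/M/1) = ρ/(μ−λ) = 0.2623/12.71 = 0.02064 hr
Wq(M/D/1) = ρ/(2(μ−λ)) = 0.01032 hr
Savings = 0.02064 − 0.01032 = 0.01032 hr

Final: 0.01032 hr
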